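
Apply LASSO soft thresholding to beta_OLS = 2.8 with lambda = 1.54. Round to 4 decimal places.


Check: |2.8| = 2.8 vs lambda = 1.54.
Since |beta| > lambda, coefficient = sign(beta)*(|beta| - lambda) = 1.2600.
Soft-thresholded coefficient = 1.2600.

1.2600


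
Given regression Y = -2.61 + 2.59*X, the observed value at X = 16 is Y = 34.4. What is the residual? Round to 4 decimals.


Predicted = -2.61 + 2.59 * 16 = 38.8300.
Residual = 34.4 - 38.8300 = -4.4300.

-4.4300


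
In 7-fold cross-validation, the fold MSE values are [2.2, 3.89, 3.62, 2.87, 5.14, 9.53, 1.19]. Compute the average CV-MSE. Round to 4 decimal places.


Sum of fold MSEs = 28.4400.
Average = 28.4400 / 7 = 4.0629.

4.0629


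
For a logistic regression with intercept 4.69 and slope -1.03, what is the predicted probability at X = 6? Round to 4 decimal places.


Compute z = 4.69 + (-1.03)(6) = -1.4900.
exp(-z) = 4.4371.
P = 1/(1 + 4.4371) = 0.1839.

0.1839


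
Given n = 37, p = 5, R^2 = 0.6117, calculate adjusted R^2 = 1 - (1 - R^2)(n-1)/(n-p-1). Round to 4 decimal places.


Adjusted R^2 = 1 - (1 - R^2) * (n-1)/(n-p-1).
(1 - R^2) = 0.3883.
(n-1)/(n-p-1) = 36/31.
(1 - R^2) * (n-1) = 0.3883 * 36 = 13.9788.
Divide by (n-p-1): 13.9788 / 31 = 0.4509.
Adj R^2 = 1 - 0.4509 = 0.5491.

0.5491


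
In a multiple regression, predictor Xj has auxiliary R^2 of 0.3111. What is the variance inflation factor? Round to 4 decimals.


VIF = 1 / (1 - 0.3111).
= 1 / 0.6889 = 1.4516.

1.4516


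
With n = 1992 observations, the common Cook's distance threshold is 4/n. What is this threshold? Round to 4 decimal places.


The threshold is 4/n.
4/1992 = 0.0020.

0.0020


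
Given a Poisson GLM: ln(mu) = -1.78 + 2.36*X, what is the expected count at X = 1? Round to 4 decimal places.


eta = -1.78 + 2.36 * 1 = 0.5800.
mu = exp(0.5800) = 1.7860.

1.7860


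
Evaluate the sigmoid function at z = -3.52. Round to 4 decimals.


First, exp(3.5200) = 33.7844.
Then sigma(z) = 1/(1 + 33.7844) = 0.0287.

0.0287


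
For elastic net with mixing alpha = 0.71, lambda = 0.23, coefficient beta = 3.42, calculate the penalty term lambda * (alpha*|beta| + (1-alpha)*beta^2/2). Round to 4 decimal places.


Compute:
L1 = 0.71 * 3.42 = 2.4282.
L2 = 0.29 * 3.42^2 / 2 = 1.6960.
Penalty = 0.23 * (2.4282 + 1.6960) = 0.9486.

0.9486


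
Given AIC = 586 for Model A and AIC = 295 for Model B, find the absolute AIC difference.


|AIC_A - AIC_B| = |586 - 295| = 291.
Model B is preferred (lower AIC).

291


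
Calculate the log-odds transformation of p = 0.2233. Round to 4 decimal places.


Compute the odds: 0.2233/0.7767 = 0.2875.
Take the natural log: ln(0.2875) = -1.2465.

-1.2465


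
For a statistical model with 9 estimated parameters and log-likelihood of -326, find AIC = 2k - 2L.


AIC = 2*9 - 2*(-326).
= 18 + 652 = 670.

670


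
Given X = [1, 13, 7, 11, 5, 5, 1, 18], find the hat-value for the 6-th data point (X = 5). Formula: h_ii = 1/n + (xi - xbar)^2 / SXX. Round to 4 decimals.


n = 8, xbar = 7.6250.
SXX = sum((xi - xbar)^2) = 249.8750.
h = 1/8 + (5 - 7.6250)^2 / 249.8750 = 0.1526.

0.1526


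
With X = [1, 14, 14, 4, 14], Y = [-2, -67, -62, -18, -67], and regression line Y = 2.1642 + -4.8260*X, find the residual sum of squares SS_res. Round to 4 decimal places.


Compute predicted values, then residuals = yi - yhat_i.
Residuals: [0.6618, -1.6002, 3.3998, -0.8602, -1.6002].
SSres = sum(residual^2) = 17.8578.

17.8578


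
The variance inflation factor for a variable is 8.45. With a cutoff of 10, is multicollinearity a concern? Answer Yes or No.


Compare VIF = 8.45 to the threshold of 10.
8.45 < 10, so the answer is No.

No


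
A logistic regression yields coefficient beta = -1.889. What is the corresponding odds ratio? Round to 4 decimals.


exp(-1.889) = 0.1512.
So the odds ratio is 0.1512.

0.1512


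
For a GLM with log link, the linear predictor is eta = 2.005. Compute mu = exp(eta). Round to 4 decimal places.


mu = exp(eta) = exp(2.005).
= 7.4261.

7.4261


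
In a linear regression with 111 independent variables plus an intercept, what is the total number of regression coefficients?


Each predictor gets one coefficient, plus one intercept.
Total parameters = 111 + 1 = 112.

112


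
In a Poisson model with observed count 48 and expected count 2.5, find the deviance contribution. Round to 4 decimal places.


Compute y*ln(y/mu) = 48*ln(48/2.5) = 48*2.954910 = 141.835680.
y - mu = 45.5.
D = 2*(141.835680 - (45.5)) = 192.671360, which rounds to 192.6714.

192.6714


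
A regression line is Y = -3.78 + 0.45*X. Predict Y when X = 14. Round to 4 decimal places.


Predicted value:
Y = -3.78 + (0.45)(14) = -3.78 + 6.3000 = 2.5200.

2.5200


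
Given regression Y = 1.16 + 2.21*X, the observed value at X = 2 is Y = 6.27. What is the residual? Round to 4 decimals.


Fitted value at X = 2 is yhat = 1.16 + 2.21*2 = 5.5800.
Residual = 6.27 - 5.5800 = 0.6900.

0.6900


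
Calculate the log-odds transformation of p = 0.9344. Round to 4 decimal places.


1 - p = 0.0656.
p/(1-p) = 14.2439.
logit = ln(14.2439) = 2.6563.

2.6563


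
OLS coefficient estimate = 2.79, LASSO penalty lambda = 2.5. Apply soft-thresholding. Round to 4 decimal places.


Absolute value: |2.79| = 2.79.
Compare to lambda = 2.5.
Since |beta| > lambda, coefficient = sign(beta)*(|beta| - lambda) = 0.2900.

0.2900


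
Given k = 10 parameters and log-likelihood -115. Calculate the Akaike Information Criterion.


AIC = 2k - 2*loglik = 2(10) - 2(-115).
= 20 + 230 = 250.

250


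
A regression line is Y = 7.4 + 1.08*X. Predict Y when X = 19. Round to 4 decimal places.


Predicted value:
Y = 7.4 + (1.08)(19) = 7.4 + 20.5200 = 27.9200.

27.9200


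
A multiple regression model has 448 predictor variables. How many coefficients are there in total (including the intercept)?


Including the intercept, the model has 448 predictor coefficients + 1 intercept.
Total = 449.

449


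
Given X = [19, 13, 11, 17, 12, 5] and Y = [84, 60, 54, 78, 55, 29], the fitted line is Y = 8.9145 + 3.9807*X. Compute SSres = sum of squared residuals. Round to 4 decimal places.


Compute predicted values, then residuals = yi - yhat_i.
Residuals: [-0.5478, -0.6636, 1.2978, 1.4136, -1.6829, 0.1820].
SSres = sum(residual^2) = 7.2883.

7.2883


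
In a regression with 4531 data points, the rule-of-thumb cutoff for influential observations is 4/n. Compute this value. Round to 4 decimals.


Using the rule of thumb:
Threshold = 4 / 4531 = 0.0009.

0.0009


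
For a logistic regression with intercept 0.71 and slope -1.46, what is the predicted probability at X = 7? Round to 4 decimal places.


z = 0.71 + -1.46 * 7 = -9.5100.
Sigmoid: P = 1 / (1 + exp(9.5100)) = 0.0001.

0.0001


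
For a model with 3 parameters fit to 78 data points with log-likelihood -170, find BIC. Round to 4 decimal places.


Compute k*ln(n) = 3*ln(78) = 3*4.356709 = 13.070127.
Then -2*loglik = 340.
BIC = 13.070127 + 340 = 353.070127, which rounds to 353.0701.

353.0701


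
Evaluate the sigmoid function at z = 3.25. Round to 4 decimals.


First, exp(-3.2500) = 0.0388.
Then sigma(z) = 1/(1 + 0.0388) = 0.9627.

0.9627


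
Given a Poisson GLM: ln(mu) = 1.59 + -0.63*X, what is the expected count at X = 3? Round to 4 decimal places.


Compute eta = 1.59 + -0.63 * 3 = -0.3000.
Apply inverse link: mu = e^-0.3000 = 0.7408.

0.7408


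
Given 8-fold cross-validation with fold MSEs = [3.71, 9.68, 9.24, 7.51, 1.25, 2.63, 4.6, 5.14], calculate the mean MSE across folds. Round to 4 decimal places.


Total MSE across folds = 43.7600.
CV-MSE = 43.7600/8 = 5.4700.

5.4700


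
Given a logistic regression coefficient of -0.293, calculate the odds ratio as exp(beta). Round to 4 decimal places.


exp(-0.293) = 0.7460.
So the odds ratio is 0.7460.

0.7460


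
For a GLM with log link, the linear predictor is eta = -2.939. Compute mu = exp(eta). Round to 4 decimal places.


mu = exp(eta) = exp(-2.939).
= 0.0529.

0.0529


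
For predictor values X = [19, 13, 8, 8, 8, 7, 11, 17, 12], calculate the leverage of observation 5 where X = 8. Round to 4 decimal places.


n = 9, xbar = 11.4444.
SXX = sum((xi - xbar)^2) = 146.2222.
h = 1/9 + (8 - 11.4444)^2 / 146.2222 = 0.1922.

0.1922


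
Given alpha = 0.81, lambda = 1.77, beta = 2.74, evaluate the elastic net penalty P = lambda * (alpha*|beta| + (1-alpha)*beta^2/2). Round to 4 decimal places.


Compute:
L1 = 0.81 * 2.74 = 2.2194.
L2 = 0.19 * 2.74^2 / 2 = 0.7132.
Penalty = 1.77 * (2.2194 + 0.7132) = 5.1907.

5.1907


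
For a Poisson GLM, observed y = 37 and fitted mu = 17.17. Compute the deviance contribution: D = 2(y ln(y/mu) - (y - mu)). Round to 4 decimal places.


y/mu = 37/17.17 = 2.154921 (approx.), and ln(37/17.17) = 0.767754.
y * ln(y/mu) = 37 * 0.767754 = 28.406898.
y - mu = 19.83.
D = 2 * (28.406898 - 19.83) = 17.153796, which rounds to 17.1538.

17.1538


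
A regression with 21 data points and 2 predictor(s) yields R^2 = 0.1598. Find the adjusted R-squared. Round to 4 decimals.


Using the formula:
(1 - 0.1598) = 0.8402.
Multiply by 20/18: 0.8402 * 20 = 16.8040, then 16.8040 / 18 = 0.9336.
Adj R^2 = 1 - 0.9336 = 0.0664.

0.0664


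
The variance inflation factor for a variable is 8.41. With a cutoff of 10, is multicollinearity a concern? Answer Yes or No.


Check: VIF = 8.41 vs threshold = 10.
Since 8.41 < 10, the answer is No.

No


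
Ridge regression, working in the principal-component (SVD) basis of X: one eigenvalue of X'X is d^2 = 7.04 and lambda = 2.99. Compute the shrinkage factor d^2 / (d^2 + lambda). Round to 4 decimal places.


Compute the denominator: 7.04 + 2.99 = 10.0300.
Shrinkage factor = 7.04 / 10.0300 = 0.7019.

0.7019


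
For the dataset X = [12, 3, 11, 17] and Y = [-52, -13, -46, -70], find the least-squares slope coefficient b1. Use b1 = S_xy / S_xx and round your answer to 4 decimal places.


Calculate xbar = 10.7500, ybar = -45.2500.
S_xx = 100.7500, S_xy = -413.2500.
Using b1 = S_xy / S_xx = -413.2500 / 100.7500, we get b1 = -4.1017.

-4.1017


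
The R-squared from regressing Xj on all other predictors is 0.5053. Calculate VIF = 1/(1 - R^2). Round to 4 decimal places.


Using VIF = 1/(1 - R^2_j):
1 - 0.5053 = 0.4947.
VIF = 2.0214.

2.0214


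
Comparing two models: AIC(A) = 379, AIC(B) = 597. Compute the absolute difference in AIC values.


|AIC_A - AIC_B| = |379 - 597| = 218.
Model A is preferred (lower AIC).

218


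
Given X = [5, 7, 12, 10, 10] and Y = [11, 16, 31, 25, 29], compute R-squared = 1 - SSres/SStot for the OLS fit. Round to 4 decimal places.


After computing the OLS fit (b0=-4.2857, b1=3.0325):
SSres = 11.9675, SStot = 295.2000.
R^2 = 1 - 11.9675/295.2000 = 0.9595.

0.9595


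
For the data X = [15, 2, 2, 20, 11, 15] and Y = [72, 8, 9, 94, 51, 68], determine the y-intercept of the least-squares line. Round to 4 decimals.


The slope is b1 = 4.7423.
Sample means are xbar = 10.8333 and ybar = 50.3333.
Intercept: b0 = 50.3333 - (4.7423)(10.8333) = -1.0412.

-1.0412


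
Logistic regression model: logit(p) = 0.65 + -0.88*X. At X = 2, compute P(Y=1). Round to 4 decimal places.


Compute z = 0.65 + (-0.88)(2) = -1.1100.
exp(-z) = 3.0344.
P = 1/(1 + 3.0344) = 0.2479.

0.2479


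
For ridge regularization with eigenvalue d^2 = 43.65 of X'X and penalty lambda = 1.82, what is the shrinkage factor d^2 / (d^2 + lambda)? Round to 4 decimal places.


d^2 + lambda = 43.65 + 1.82 = 45.4700.
Shrinkage factor = 43.65/45.4700 = 0.9600.

0.9600


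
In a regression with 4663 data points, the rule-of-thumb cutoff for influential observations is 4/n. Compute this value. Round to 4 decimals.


Using the rule of thumb:
Threshold = 4 / 4663 = 0.0009.

0.0009


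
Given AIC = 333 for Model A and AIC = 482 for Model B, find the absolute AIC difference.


Absolute difference = |333 - 482| = 149.
The model with lower AIC (A) is preferred.

149


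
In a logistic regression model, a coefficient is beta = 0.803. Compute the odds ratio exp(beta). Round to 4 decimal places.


The odds ratio is computed as:
OR = e^(0.803) = 2.2322.

2.2322


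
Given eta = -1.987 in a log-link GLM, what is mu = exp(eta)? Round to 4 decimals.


mu = exp(eta) = exp(-1.987).
= 0.1371.

0.1371


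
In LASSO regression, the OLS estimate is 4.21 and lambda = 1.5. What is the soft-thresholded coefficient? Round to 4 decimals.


Check: |4.21| = 4.21 vs lambda = 1.5.
Since |beta| > lambda, coefficient = sign(beta)*(|beta| - lambda) = 2.7100.
Soft-thresholded coefficient = 2.7100.

2.7100


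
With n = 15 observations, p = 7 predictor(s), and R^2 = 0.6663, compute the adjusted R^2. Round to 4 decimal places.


Using the formula:
(1 - 0.6663) = 0.3337.
Multiply by 14/7: 0.3337 * 14 = 4.6718, then 4.6718 / 7 = 0.6674.
Adj R^2 = 1 - 0.6674 = 0.3326.

0.3326


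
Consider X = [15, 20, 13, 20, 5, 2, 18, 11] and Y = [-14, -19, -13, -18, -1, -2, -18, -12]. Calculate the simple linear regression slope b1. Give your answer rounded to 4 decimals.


The sample means are xbar = 13.0000 and ybar = -12.1250.
Compute S_xx = 316.0000 and S_xy = -323.0000.
Slope b1 = S_xy / S_xx = -323.0000 / 316.0000 = -1.0222.

-1.0222


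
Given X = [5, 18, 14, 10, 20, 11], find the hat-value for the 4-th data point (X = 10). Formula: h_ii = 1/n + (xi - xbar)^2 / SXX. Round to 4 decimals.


n = 6, xbar = 13.0000.
SXX = sum((xi - xbar)^2) = 152.0000.
h = 1/6 + (10 - 13.0000)^2 / 152.0000 = 0.2259.

0.2259


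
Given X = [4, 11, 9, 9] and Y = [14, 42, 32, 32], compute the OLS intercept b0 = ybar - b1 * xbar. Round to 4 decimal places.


The slope is b1 = 3.8879.
Sample means are xbar = 8.2500 and ybar = 30.0000.
Intercept: b0 = 30.0000 - (3.8879)(8.2500) = -2.0748.

-2.0748


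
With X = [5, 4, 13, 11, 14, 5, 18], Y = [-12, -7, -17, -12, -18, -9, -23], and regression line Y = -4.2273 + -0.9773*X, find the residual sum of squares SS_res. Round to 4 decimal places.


For each point, residual = actual - predicted.
Residuals: [-2.8862, 1.1365, -0.0678, 2.9776, -0.0905, 0.1138, -1.1813].
Sum of squared residuals = 19.9091.

19.9091


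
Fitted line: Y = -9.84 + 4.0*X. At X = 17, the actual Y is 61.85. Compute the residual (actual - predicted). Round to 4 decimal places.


Compute yhat = -9.84 + (4.0)(17) = 58.1600.
Residual = actual - predicted = 61.85 - 58.1600 = 3.6900.

3.6900


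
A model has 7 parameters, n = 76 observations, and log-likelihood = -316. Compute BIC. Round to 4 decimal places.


ln(76) = 4.330733.
k * ln(n) = 7 * 4.330733 = 30.315131.
-2L = 632.
BIC = 30.315131 + 632 = 662.315131, which rounds to 662.3151.

662.3151


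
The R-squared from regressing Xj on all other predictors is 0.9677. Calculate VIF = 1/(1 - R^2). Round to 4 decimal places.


Using VIF = 1/(1 - R^2_j):
1 - 0.9677 = 0.0323.
VIF = 30.9598.

30.9598


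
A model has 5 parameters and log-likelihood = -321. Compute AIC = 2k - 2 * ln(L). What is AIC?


AIC = 2k - 2*loglik = 2(5) - 2(-321).
= 10 + 642 = 652.

652


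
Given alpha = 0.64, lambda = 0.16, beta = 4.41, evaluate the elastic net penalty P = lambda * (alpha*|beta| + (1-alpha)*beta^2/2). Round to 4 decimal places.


alpha * |beta| = 0.64 * 4.41 = 2.8224.
(1-alpha) * beta^2/2 = 0.36 * 19.4481/2 = 3.5007.
Total = 0.16 * (2.8224 + 3.5007) = 1.0117.

1.0117


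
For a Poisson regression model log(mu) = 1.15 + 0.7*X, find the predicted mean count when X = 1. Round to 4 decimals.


eta = 1.15 + 0.7 * 1 = 1.8500.
mu = exp(1.8500) = 6.3598.

6.3598


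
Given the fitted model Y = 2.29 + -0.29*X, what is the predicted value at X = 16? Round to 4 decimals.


Predicted value:
Y = 2.29 + (-0.29)(16) = 2.29 + -4.6400 = -2.3500.

-2.3500


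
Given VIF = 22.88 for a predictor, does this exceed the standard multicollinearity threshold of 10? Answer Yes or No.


Check: VIF = 22.88 vs threshold = 10.
Since 22.88 >= 10, the answer is Yes.

Yes


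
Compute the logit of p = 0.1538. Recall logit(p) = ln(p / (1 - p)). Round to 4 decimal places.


The odds are p/(1-p) = 0.1538 / 0.8462 = 0.1818.
logit(p) = ln(0.1818) = -1.7051.

-1.7051


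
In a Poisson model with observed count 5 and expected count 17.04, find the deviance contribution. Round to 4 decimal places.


Compute y*ln(y/mu) = 5*ln(5/17.04) = 5*-1.226126 = -6.130630.
y - mu = -12.04.
D = 2*(-6.130630 - (-12.04)) = 11.818740, which rounds to 11.8187.

11.8187


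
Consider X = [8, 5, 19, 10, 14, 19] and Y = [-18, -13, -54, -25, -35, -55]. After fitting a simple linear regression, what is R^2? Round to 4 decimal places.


Fit the OLS line: b0 = 5.0147, b1 = -3.0678.
SSres = 22.0531.
SStot = 1617.3333.
R^2 = 1 - 22.0531/1617.3333 = 0.9864.

0.9864


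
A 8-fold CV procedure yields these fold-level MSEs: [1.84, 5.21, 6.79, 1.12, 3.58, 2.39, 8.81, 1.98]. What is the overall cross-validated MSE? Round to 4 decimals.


Total MSE across folds = 31.7200.
CV-MSE = 31.7200/8 = 3.9650.

3.9650


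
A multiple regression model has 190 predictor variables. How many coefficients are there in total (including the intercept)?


Including the intercept, the model has 190 predictor coefficients + 1 intercept.
Total = 191.

191


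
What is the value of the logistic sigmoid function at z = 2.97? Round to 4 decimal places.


Compute exp(-2.9700) = 0.0513.
Sigmoid = 1 / (1 + 0.0513) = 1 / 1.0513 = 0.9512.

0.9512


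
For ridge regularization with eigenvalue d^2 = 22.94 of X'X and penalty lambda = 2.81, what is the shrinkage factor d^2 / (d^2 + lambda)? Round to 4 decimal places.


Compute the denominator: 22.94 + 2.81 = 25.7500.
Shrinkage factor = 22.94 / 25.7500 = 0.8909.

0.8909


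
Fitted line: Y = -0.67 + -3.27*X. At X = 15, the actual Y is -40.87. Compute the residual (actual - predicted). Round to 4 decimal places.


Fitted value at X = 15 is yhat = -0.67 + -3.27*15 = -49.7200.
Residual = -40.87 - -49.7200 = 8.8500.

8.8500


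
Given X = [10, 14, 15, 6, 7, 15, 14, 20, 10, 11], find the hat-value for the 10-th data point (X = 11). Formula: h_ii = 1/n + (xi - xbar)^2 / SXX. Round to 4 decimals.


n = 10, xbar = 12.2000.
SXX = sum((xi - xbar)^2) = 159.6000.
h = 1/10 + (11 - 12.2000)^2 / 159.6000 = 0.1090.

0.1090


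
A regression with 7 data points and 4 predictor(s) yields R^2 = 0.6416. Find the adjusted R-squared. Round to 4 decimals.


Plug in: Adj R^2 = 1 - (1 - 0.6416) * 6/2.
= 1 - 0.3584 * 6/2
= 1 - 2.1504 / 2
= 1 - 1.0752 = -0.0752.

-0.0752


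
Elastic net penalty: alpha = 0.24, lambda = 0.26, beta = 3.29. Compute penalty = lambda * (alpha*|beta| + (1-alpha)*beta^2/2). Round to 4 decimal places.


L1 component = 0.24 * |3.29| = 0.7896.
L2 component = 0.76 * 3.29^2 / 2 = 4.1132.
Penalty = 0.26 * (0.7896 + 4.1132) = 0.26 * 4.9028 = 1.2747.

1.2747


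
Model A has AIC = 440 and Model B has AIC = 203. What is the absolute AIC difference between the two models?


Compute |440 - 203| = 237.
Model B has the smaller AIC.

237


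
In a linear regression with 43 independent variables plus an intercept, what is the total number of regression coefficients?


Total coefficients = number of predictors + 1 (for the intercept).
= 43 + 1 = 44.

44


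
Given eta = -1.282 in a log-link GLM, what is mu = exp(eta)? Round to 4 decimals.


mu = exp(eta) = exp(-1.282).
= 0.2775.

0.2775


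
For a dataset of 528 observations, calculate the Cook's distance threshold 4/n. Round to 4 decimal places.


Using the rule of thumb:
Threshold = 4 / 528 = 0.0076.

0.0076


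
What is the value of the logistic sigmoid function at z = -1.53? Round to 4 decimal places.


exp(1.5300) = 4.6182.
1 + exp(-z) = 5.6182.
sigmoid = 1/5.6182 = 0.1780.

0.1780


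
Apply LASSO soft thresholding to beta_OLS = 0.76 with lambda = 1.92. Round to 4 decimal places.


Absolute value: |0.76| = 0.76.
Compare to lambda = 1.92.
Since |beta| <= lambda, the coefficient is set to 0.

0.0000


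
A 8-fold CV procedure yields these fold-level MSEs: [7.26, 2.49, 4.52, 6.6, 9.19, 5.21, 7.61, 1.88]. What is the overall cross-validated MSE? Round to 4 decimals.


Sum of fold MSEs = 44.7600.
Average = 44.7600 / 8 = 5.5950.

5.5950


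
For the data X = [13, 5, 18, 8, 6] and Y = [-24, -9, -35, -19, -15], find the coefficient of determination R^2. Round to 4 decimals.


Fit the OLS line: b0 = -2.6881, b1 = -1.7712.
SSres = 17.0220.
SStot = 387.2000.
R^2 = 1 - 17.0220/387.2000 = 0.9560.

0.9560


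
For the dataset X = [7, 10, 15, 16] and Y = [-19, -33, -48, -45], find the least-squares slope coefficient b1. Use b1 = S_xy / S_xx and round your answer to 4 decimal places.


Calculate xbar = 12.0000, ybar = -36.2500.
S_xx = 54.0000, S_xy = -163.0000.
Using b1 = S_xy / S_xx = -163.0000 / 54.0000, we get b1 = -3.0185.

-3.0185


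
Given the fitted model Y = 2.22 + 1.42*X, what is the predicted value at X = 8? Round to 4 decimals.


Substitute X = 8 into the equation:
Y = 2.22 + 1.42 * 8 = 2.22 + 11.3600 = 13.5800.

13.5800


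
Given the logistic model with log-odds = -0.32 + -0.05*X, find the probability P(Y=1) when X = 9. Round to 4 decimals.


Compute z = -0.32 + (-0.05)(9) = -0.7700.
exp(-z) = 2.1598.
P = 1/(1 + 2.1598) = 0.3165.

0.3165


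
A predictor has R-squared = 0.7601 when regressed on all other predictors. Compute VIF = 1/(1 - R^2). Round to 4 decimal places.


VIF = 1 / (1 - 0.7601).
= 1 / 0.2399 = 4.1684.

4.1684


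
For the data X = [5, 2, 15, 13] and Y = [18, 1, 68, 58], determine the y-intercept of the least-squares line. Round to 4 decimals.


First find the slope: b1 = 5.1156.
Means: xbar = 8.7500, ybar = 36.2500.
b0 = ybar - b1 * xbar = 36.2500 - 5.1156 * 8.7500 = -8.5118.

-8.5118


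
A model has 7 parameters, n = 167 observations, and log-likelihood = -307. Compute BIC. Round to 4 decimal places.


ln(167) = 5.117994.
k * ln(n) = 7 * 5.117994 = 35.825958.
-2L = 614.
BIC = 35.825958 + 614 = 649.825958, which rounds to 649.8260.

649.8260


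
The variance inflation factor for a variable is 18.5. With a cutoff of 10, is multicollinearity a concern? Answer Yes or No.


Check: VIF = 18.5 vs threshold = 10.
Since 18.5 >= 10, the answer is Yes.

Yes


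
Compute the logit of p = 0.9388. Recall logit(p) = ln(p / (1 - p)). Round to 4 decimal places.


The odds are p/(1-p) = 0.9388 / 0.0612 = 15.3399.
logit(p) = ln(15.3399) = 2.7305.

2.7305


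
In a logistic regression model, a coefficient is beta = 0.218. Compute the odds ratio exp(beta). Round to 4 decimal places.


The odds ratio is computed as:
OR = e^(0.218) = 1.2436.

1.2436


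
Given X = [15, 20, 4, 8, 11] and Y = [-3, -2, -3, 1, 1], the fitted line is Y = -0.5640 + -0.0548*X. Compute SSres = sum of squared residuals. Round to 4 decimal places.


Predicted values from Y = -0.5640 + -0.0548*X.
Residuals: [-1.6140, -0.3400, -2.2168, 2.0024, 2.1668].
SSres = 16.3394.

16.3394


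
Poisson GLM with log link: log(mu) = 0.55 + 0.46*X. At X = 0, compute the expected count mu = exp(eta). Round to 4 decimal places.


eta = 0.55 + 0.46 * 0 = 0.5500.
mu = exp(0.5500) = 1.7333.

1.7333


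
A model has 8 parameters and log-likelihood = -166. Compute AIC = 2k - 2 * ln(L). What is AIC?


AIC = 2k - 2*loglik = 2(8) - 2(-166).
= 16 + 332 = 348.

348


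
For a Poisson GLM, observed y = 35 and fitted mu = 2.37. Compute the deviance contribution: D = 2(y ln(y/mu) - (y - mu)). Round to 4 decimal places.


First: ln(35/2.37) = 2.692458.
Then: 35 * 2.692458 = 94.236030.
y - mu = 35 - 2.37 = 32.63.
D = 2(94.236030 - 32.63) = 123.212060, which rounds to 123.2121.

123.2121


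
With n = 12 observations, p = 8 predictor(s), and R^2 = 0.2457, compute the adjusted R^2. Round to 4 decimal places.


Adjusted R^2 = 1 - (1 - R^2) * (n-1)/(n-p-1).
(1 - R^2) = 0.7543.
(n-1)/(n-p-1) = 11/3.
(1 - R^2) * (n-1) = 0.7543 * 11 = 8.2973.
Divide by (n-p-1): 8.2973 / 3 = 2.7658.
Adj R^2 = 1 - 2.7658 = -1.7658.

-1.7658


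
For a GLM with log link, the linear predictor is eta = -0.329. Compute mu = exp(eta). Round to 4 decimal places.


Apply the inverse link:
mu = e^-0.329 = 0.7196.

0.7196


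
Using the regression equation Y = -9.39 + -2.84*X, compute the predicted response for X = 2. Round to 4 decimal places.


Substitute X = 2 into the equation:
Y = -9.39 + -2.84 * 2 = -9.39 + -5.6800 = -15.0700.

-15.0700


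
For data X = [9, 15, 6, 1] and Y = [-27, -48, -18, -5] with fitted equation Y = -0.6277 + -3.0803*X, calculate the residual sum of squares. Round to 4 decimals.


Compute predicted values, then residuals = yi - yhat_i.
Residuals: [1.3504, -1.1678, 1.1095, -1.2920].
SSres = sum(residual^2) = 6.0876.

6.0876


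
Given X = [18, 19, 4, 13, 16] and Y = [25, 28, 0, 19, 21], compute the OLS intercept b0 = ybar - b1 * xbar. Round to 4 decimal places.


The slope is b1 = 1.8014.
Sample means are xbar = 14.0000 and ybar = 18.6000.
Intercept: b0 = 18.6000 - (1.8014)(14.0000) = -6.6192.

-6.6192


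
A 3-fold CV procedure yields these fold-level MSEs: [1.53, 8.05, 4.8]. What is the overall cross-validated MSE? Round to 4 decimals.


Total MSE across folds = 14.3800.
CV-MSE = 14.3800/3 = 4.7933.

4.7933


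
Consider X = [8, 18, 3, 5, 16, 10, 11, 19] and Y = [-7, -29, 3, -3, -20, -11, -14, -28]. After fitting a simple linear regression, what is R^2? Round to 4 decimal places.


After computing the OLS fit (b0=7.9091, b1=-1.9141):
SSres = 17.0505, SStot = 923.8750.
R^2 = 1 - 17.0505/923.8750 = 0.9815.

0.9815


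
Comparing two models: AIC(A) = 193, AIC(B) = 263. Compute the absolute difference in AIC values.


Compute |193 - 263| = 70.
Model A has the smaller AIC.

70


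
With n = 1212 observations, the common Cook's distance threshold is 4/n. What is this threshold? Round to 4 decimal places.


The threshold is 4/n.
4/1212 = 0.0033.

0.0033


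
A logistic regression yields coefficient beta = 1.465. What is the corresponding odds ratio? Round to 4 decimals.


Odds ratio = exp(beta) = exp(1.465).
= 4.3275.

4.3275


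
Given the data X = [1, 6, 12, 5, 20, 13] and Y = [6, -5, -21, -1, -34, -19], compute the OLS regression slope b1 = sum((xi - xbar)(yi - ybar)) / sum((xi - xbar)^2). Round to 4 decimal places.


Calculate xbar = 9.5000, ybar = -12.3333.
S_xx = 233.5000, S_xy = -505.0000.
Using b1 = S_xy / S_xx = -505.0000 / 233.5000, we get b1 = -2.1627.

-2.1627


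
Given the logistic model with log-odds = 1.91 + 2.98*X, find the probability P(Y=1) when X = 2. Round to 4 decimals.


z = 1.91 + 2.98 * 2 = 7.8700.
Sigmoid: P = 1 / (1 + exp(-7.8700)) = 0.9996.

0.9996


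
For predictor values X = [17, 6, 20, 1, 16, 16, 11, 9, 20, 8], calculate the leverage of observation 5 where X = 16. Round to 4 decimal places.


Mean of X: xbar = 12.4000.
SXX = 366.4000.
For X = 16: h = 1/10 + (16 - 12.4000)^2/366.4000 = 0.1354.

0.1354


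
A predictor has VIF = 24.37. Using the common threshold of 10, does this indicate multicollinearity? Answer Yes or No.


The threshold is 10.
VIF = 24.37 is >= 10.
Multicollinearity indication: Yes.

Yes


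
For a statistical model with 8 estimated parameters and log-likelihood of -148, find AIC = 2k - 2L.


AIC = 2*8 - 2*(-148).
= 16 + 296 = 312.

312


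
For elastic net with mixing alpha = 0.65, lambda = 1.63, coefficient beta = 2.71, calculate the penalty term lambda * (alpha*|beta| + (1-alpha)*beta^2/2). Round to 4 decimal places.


alpha * |beta| = 0.65 * 2.71 = 1.7615.
(1-alpha) * beta^2/2 = 0.35 * 7.3441/2 = 1.2852.
Total = 1.63 * (1.7615 + 1.2852) = 4.9661.

4.9661


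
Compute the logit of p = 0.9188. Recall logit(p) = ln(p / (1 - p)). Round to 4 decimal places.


The odds are p/(1-p) = 0.9188 / 0.0812 = 11.3153.
logit(p) = ln(11.3153) = 2.4262.

2.4262


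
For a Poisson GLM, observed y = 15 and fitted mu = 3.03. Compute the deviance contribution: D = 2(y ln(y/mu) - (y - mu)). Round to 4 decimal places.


First: ln(15/3.03) = 1.599488.
Then: 15 * 1.599488 = 23.992320.
y - mu = 15 - 3.03 = 11.97.
D = 2(23.992320 - 11.97) = 24.044640, which rounds to 24.0446.

24.0446


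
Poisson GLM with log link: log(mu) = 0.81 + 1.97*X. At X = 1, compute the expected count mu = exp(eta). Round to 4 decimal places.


Compute eta = 0.81 + 1.97 * 1 = 2.7800.
Apply inverse link: mu = e^2.7800 = 16.1190.

16.1190


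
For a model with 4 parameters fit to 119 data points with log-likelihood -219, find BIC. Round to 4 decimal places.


Compute k*ln(n) = 4*ln(119) = 4*4.779123 = 19.116492.
Then -2*loglik = 438.
BIC = 19.116492 + 438 = 457.116492, which rounds to 457.1165.

457.1165


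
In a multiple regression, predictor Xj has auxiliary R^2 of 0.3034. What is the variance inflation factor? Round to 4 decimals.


VIF = 1 / (1 - 0.3034).
= 1 / 0.6966 = 1.4355.

1.4355


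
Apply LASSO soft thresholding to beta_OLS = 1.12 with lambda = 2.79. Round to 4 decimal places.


Check: |1.12| = 1.12 vs lambda = 2.79.
Since |beta| <= lambda, the coefficient is set to 0.
Soft-thresholded coefficient = 0.0000.

0.0000


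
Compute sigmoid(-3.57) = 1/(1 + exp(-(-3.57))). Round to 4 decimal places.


Compute exp(3.5700) = 35.5166.
Sigmoid = 1 / (1 + 35.5166) = 1 / 36.5166 = 0.0274.

0.0274


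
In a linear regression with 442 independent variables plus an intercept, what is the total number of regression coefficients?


Total coefficients = number of predictors + 1 (for the intercept).
= 442 + 1 = 443.

443


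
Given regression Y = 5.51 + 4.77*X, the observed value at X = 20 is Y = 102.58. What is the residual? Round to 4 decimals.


Fitted value at X = 20 is yhat = 5.51 + 4.77*20 = 100.9100.
Residual = 102.58 - 100.9100 = 1.6700.

1.6700


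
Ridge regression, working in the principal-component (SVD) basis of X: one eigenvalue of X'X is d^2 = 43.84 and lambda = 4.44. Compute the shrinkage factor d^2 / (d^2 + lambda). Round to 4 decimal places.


d^2 + lambda = 43.84 + 4.44 = 48.2800.
Shrinkage factor = 43.84/48.2800 = 0.9080.

0.9080


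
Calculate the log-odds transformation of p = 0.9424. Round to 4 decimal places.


1 - p = 0.0576.
p/(1-p) = 16.3611.
logit = ln(16.3611) = 2.7949.

2.7949


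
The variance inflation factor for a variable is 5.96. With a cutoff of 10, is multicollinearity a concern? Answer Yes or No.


Compare VIF = 5.96 to the threshold of 10.
5.96 < 10, so the answer is No.

No


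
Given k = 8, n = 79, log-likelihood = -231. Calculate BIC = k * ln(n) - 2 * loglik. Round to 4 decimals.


Compute k*ln(n) = 8*ln(79) = 8*4.369448 = 34.955584.
Then -2*loglik = 462.
BIC = 34.955584 + 462 = 496.955584, which rounds to 496.9556.

496.9556


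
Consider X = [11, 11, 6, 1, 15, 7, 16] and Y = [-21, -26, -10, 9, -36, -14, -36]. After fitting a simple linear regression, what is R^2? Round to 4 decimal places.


After computing the OLS fit (b0=9.3595, b1=-2.9779):
SSres = 33.6320, SStot = 1520.8571.
R^2 = 1 - 33.6320/1520.8571 = 0.9779.

0.9779


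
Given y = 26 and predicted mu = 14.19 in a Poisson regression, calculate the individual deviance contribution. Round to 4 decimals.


First: ln(26/14.19) = 0.605559.
Then: 26 * 0.605559 = 15.744534.
y - mu = 26 - 14.19 = 11.81.
D = 2(15.744534 - 11.81) = 7.869068, which rounds to 7.8691.

7.8691


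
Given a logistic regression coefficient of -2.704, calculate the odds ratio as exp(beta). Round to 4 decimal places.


exp(-2.704) = 0.0669.
So the odds ratio is 0.0669.

0.0669


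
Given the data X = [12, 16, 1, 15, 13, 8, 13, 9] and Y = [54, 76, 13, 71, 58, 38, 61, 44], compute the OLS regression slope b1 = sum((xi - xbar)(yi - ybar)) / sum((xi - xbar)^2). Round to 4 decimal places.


Calculate xbar = 10.8750, ybar = 51.8750.
S_xx = 162.8750, S_xy = 675.8750.
Using b1 = S_xy / S_xx = 675.8750 / 162.8750, we get b1 = 4.1497.

4.1497


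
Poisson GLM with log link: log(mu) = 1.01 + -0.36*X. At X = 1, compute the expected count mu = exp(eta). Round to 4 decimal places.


eta = 1.01 + -0.36 * 1 = 0.6500.
mu = exp(0.6500) = 1.9155.

1.9155


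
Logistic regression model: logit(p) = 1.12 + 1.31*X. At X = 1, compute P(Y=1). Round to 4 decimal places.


Linear predictor: z = 1.12 + 1.31 * 1 = 2.4300.
P = 1/(1 + exp(-2.4300)) = 1/(1 + 0.0880) = 0.9191.

0.9191


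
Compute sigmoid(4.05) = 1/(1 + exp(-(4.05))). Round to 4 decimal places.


Compute exp(-4.0500) = 0.0174.
Sigmoid = 1 / (1 + 0.0174) = 1 / 1.0174 = 0.9829.

0.9829


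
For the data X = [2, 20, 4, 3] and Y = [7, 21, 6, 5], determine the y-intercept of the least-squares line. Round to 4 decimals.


First find the slope: b1 = 0.8697.
Means: xbar = 7.2500, ybar = 9.7500.
b0 = ybar - b1 * xbar = 9.7500 - 0.8697 * 7.2500 = 3.4446.

3.4446


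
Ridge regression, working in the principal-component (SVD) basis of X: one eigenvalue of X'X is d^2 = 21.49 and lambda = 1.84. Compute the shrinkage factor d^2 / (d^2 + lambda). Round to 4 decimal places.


d^2 + lambda = 21.49 + 1.84 = 23.3300.
Shrinkage factor = 21.49/23.3300 = 0.9211.

0.9211


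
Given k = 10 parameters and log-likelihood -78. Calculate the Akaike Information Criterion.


AIC = 2*10 - 2*(-78).
= 20 + 156 = 176.

176


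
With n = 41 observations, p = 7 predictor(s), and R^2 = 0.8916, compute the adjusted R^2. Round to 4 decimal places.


Plug in: Adj R^2 = 1 - (1 - 0.8916) * 40/33.
= 1 - 0.1084 * 40/33
= 1 - 4.3360 / 33
= 1 - 0.1314 = 0.8686.

0.8686


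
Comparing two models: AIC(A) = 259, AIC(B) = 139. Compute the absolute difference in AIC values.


Absolute difference = |259 - 139| = 120.
The model with lower AIC (B) is preferred.

120


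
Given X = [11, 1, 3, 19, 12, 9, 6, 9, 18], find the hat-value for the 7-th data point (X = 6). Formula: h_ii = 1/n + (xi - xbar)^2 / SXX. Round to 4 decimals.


n = 9, xbar = 9.7778.
SXX = sum((xi - xbar)^2) = 297.5556.
h = 1/9 + (6 - 9.7778)^2 / 297.5556 = 0.1591.

0.1591


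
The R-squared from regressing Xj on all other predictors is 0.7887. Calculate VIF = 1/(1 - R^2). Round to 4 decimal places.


Denominator: 1 - 0.7887 = 0.2113.
VIF = 1 / 0.2113 = 4.7326.

4.7326


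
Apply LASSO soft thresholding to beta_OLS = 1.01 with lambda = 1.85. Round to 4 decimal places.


Check: |1.01| = 1.01 vs lambda = 1.85.
Since |beta| <= lambda, the coefficient is set to 0.
Soft-thresholded coefficient = 0.0000.

0.0000


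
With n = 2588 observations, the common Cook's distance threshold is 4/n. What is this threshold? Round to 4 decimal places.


The threshold is 4/n.
4/2588 = 0.0015.

0.0015


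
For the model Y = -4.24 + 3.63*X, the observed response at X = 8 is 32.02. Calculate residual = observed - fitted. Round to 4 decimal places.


Compute yhat = -4.24 + (3.63)(8) = 24.8000.
Residual = actual - predicted = 32.02 - 24.8000 = 7.2200.

7.2200


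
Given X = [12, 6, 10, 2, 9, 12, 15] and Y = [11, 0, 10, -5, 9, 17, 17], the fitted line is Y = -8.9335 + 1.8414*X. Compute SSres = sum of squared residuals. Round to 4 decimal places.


Compute predicted values, then residuals = yi - yhat_i.
Residuals: [-2.1633, -2.1149, 0.5195, 0.2507, 1.3609, 3.8367, -1.6875].
SSres = sum(residual^2) = 28.9054.

28.9054


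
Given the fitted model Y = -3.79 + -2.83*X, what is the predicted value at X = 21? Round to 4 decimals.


Substitute X = 21 into the equation:
Y = -3.79 + -2.83 * 21 = -3.79 + -59.4300 = -63.2200.

-63.2200


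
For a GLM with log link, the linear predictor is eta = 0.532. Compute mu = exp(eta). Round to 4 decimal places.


mu = exp(eta) = exp(0.532).
= 1.7023.

1.7023


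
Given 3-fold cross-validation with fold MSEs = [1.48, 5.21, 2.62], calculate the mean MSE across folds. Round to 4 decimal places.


Sum of fold MSEs = 9.3100.
Average = 9.3100 / 3 = 3.1033.

3.1033


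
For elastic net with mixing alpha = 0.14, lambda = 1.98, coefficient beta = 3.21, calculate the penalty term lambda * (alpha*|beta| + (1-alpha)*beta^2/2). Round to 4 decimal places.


L1 component = 0.14 * |3.21| = 0.4494.
L2 component = 0.86 * 3.21^2 / 2 = 4.4308.
Penalty = 1.98 * (0.4494 + 4.4308) = 1.98 * 4.8802 = 9.6627.

9.6627


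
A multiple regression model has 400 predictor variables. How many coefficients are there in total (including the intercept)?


Each predictor gets one coefficient, plus one intercept.
Total parameters = 400 + 1 = 401.

401


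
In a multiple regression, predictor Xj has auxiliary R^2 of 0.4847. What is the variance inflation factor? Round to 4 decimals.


VIF = 1 / (1 - 0.4847).
= 1 / 0.5153 = 1.9406.

1.9406


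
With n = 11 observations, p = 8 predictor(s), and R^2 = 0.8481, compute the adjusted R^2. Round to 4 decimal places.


Adjusted R^2 = 1 - (1 - R^2) * (n-1)/(n-p-1).
(1 - R^2) = 0.1519.
(n-1)/(n-p-1) = 10/2.
(1 - R^2) * (n-1) = 0.1519 * 10 = 1.5190.
Divide by (n-p-1): 1.5190 / 2 = 0.7595.
Adj R^2 = 1 - 0.7595 = 0.2405.

0.2405


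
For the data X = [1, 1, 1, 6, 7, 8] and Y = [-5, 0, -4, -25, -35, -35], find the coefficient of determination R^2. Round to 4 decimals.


After computing the OLS fit (b0=1.8095, b1=-4.7857):
SSres = 30.7619, SStot = 1313.3333.
R^2 = 1 - 30.7619/1313.3333 = 0.9766.

0.9766


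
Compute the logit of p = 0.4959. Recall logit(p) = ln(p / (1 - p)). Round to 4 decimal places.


Compute the odds: 0.4959/0.5041 = 0.9837.
Take the natural log: ln(0.9837) = -0.0164.

-0.0164


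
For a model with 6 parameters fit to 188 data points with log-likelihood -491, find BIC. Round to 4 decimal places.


k * ln(n) = 6 * ln(188) = 6 * 5.236442 = 31.418652.
-2 * loglik = -2 * (-491) = 982.
BIC = 31.418652 + 982 = 1013.418652, which rounds to 1013.4187.

1013.4187


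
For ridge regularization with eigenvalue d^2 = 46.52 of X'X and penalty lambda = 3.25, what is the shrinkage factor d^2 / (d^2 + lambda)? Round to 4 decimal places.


d^2 + lambda = 46.52 + 3.25 = 49.7700.
Shrinkage factor = 46.52/49.7700 = 0.9347.

0.9347


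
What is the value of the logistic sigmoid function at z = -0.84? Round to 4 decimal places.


exp(0.8400) = 2.3164.
1 + exp(-z) = 3.3164.
sigmoid = 1/3.3164 = 0.3015.

0.3015


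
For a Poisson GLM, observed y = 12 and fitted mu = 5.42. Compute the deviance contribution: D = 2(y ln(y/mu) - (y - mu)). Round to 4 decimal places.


First: ln(12/5.42) = 0.794811.
Then: 12 * 0.794811 = 9.537732.
y - mu = 12 - 5.42 = 6.58.
D = 2(9.537732 - 6.58) = 5.915464, which rounds to 5.9155.

5.9155


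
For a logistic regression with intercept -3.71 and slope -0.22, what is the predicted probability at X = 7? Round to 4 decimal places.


Linear predictor: z = -3.71 + -0.22 * 7 = -5.2500.
P = 1/(1 + exp(5.2500)) = 1/(1 + 190.5663) = 0.0052.

0.0052


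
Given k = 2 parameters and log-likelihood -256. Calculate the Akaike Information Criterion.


AIC = 2*2 - 2*(-256).
= 4 + 512 = 516.

516


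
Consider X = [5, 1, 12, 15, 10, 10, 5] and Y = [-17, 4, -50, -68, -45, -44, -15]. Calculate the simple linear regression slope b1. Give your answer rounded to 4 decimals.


First compute the means: xbar = 8.2857, ybar = -33.5714.
Then S_xx = sum((xi - xbar)^2) = 139.4286.
S_xy = sum((xi - xbar)(yi - ybar)) = -718.8571.
b1 = S_xy / S_xx = -718.8571 / 139.4286 = -5.1557.

-5.1557


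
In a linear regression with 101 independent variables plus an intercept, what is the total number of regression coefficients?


Total coefficients = number of predictors + 1 (for the intercept).
= 101 + 1 = 102.

102


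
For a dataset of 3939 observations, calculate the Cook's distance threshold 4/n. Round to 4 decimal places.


Using the rule of thumb:
Threshold = 4 / 3939 = 0.0010.

0.0010
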